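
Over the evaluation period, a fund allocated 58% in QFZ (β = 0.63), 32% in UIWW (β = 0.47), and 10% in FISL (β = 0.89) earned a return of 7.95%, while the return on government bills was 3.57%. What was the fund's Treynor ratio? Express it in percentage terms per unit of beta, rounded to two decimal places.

β_P = 0.58×0.63 + 0.32×0.47 + 0.10×0.89 = 0.6048
Treynor = (R_P − R_f) / β_P = (7.95% − 3.57%) / 0.6048 = 4.38% / 0.6048 = 7.24%

7.24%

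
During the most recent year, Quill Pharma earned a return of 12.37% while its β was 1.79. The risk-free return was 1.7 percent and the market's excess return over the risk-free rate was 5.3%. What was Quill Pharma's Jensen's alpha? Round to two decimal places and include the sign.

CAPM benchmark = R_f + β(R_m − R_f) = 1.7% + 1.79 × 5.3% = 11.1870%
α = actual − benchmark = 12.37% − 11.1870% = +1.18%

+1.18%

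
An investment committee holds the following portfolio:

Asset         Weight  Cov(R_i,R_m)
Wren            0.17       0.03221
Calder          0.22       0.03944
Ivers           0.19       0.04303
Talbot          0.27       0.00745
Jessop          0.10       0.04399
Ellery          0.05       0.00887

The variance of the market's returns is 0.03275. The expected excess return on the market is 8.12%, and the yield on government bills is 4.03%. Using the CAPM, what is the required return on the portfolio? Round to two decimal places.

β_Wren = 0.03221 / 0.03275 = 0.9835
β_Calder = 0.03944 / 0.03275 = 1.2043
β_Ivers = 0.04303 / 0.03275 = 1.3139
β_Talbot = 0.00745 / 0.03275 = 0.2275
β_Jessop = 0.04399 / 0.03275 = 1.3432
β_Ellery = 0.00887 / 0.03275 = 0.2708
β_P = Σ w_i β_i = 0.17×0.9835 + 0.22×1.2043 + 0.19×1.3139 + 0.27×0.2275 + 0.10×1.3432 + 0.05×0.2708 = 0.8911
E(R_P) = R_f + β_P × MRP = 4.03% + 0.8911 × 8.12% = 11.27%

11.27%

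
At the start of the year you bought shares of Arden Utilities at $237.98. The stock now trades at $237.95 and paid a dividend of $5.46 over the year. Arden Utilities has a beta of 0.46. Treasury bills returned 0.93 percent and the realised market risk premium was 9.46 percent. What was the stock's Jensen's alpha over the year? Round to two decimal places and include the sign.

-3.00%

Realised HPR = (P1 + D1 − P0) / P0 = (237.95 + 5.46 − 237.98) / 237.98 = 5.43 / 237.98 = 2.2817%
CAPM required = R_f + β·MRP = 0.93% + 0.46 × 9.46% = 5.2816%
α = realised − required = 2.2817% − 5.2816% = -3.00%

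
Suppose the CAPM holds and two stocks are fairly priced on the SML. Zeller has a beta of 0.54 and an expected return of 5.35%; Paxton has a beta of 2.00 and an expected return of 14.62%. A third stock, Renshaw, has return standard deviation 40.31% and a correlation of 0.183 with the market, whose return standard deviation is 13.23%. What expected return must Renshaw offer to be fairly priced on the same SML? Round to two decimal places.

5.46%

MRP = (14.62% − 5.35%) / (2.00 − 0.54) = 6.3493%
R_f = 5.35% − 0.54 × 6.3493% = 1.9214%
β_Renshaw = ρ·σ_i/σ_m = 0.183 × 40.31 / 13.23 = 0.5576
E(R_Renshaw) = R_f + β × MRP = 1.9214% + 0.5576 × 6.3493% = 5.46%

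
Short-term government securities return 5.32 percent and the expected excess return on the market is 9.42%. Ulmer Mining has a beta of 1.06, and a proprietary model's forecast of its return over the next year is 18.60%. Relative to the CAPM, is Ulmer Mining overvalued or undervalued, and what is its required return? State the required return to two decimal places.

Required return = R_f + β·MRP = 5.32% + 1.06 × 9.42% = 15.31%
Forecast 18.60% > required 15.31% → the stock plots above the SML → undervalued.

Undervalued; required return 15.31%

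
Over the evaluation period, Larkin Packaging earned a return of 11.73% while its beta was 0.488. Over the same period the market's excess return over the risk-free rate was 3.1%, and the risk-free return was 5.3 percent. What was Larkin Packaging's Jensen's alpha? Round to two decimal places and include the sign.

CAPM benchmark = R_f + β(R_m − R_f) = 5.3% + 0.488 × 3.1% = 6.8128%
α = actual − benchmark = 11.73% − 6.8128% = +4.92%

+4.92%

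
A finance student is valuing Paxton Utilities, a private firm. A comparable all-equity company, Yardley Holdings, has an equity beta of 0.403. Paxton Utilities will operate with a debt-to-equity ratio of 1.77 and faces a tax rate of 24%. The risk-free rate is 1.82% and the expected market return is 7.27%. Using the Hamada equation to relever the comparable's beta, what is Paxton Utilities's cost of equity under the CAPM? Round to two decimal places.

6.97%

β_L = β_U × [1 + (1 − t)(D/E)] = 0.403 × [1 + (1 − 0.24) × 1.77]
    = 0.403 × [1 + 0.76 × 1.77] = 0.403 × 2.3452 = 0.9451
MRP = 7.27% − 1.82% = 5.45%
E(R) = R_f + β_L × MRP = 1.82% + 0.9451 × 5.45% = 6.97%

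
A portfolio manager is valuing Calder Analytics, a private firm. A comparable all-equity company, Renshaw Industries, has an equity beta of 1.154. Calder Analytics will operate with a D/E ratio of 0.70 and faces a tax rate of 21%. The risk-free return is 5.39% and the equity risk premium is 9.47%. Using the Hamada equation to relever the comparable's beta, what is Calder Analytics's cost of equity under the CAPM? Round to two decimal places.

22.36%

β_L = β_U × [1 + (1 − t)(D/E)] = 1.154 × [1 + (1 − 0.21) × 0.70]
    = 1.154 × [1 + 0.79 × 0.70] = 1.154 × 1.5530 = 1.7922
E(R) = R_f + β_L × MRP = 5.39% + 1.7922 × 9.47% = 22.36%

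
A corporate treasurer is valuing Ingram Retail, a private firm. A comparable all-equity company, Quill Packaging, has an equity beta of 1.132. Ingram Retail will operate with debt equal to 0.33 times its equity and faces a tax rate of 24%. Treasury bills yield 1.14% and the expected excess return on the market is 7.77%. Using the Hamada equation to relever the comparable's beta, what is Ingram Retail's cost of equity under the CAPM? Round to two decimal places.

β_L = β_U × [1 + (1 − t)(D/E)] = 1.132 × [1 + (1 − 0.24) × 0.33]
    = 1.132 × [1 + 0.76 × 0.33] = 1.132 × 1.2508 = 1.4159
E(R) = R_f + β_L × MRP = 1.14% + 1.4159 × 7.77% = 12.14%

12.14%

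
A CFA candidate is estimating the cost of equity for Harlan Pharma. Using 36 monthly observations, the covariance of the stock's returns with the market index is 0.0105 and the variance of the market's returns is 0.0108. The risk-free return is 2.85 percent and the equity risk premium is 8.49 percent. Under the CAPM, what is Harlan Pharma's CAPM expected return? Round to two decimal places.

11.10%

β = Cov(R_i, R_m) / Var(R_m) = 0.0105 / 0.0108 = 0.9722
E(R) = R_f + β × MRP = 2.85% + 0.9722 × 8.49% = 11.10%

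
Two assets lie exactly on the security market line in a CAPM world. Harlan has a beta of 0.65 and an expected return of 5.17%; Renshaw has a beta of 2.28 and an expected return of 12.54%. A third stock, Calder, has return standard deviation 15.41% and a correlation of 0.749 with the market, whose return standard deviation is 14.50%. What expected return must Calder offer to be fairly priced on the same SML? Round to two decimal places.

MRP = (12.54% − 5.17%) / (2.28 − 0.65) = 4.5215%
R_f = 5.17% − 0.65 × 4.5215% = 2.2310%
β_Calder = ρ·σ_i/σ_m = 0.749 × 15.41 / 14.50 = 0.7960
E(R_Calder) = R_f + β × MRP = 2.2310% + 0.7960 × 4.5215% = 5.83%

5.83%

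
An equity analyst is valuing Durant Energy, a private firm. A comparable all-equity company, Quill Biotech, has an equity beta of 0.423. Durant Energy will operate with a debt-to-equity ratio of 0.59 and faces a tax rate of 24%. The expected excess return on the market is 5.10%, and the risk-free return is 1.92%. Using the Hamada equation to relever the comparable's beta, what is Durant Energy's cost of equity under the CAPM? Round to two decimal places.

5.04%

β_L = β_U × [1 + (1 − t)(D/E)] = 0.423 × [1 + (1 − 0.24) × 0.59]
    = 0.423 × [1 + 0.76 × 0.59] = 0.423 × 1.4484 = 0.6127
E(R) = R_f + β_L × MRP = 1.92% + 0.6127 × 5.10% = 5.04%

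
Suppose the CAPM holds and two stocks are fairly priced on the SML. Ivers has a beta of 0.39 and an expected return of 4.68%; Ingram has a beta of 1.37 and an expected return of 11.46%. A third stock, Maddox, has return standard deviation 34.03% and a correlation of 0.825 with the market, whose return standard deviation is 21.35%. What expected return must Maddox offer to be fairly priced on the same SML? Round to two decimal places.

11.08%

MRP = (11.46% − 4.68%) / (1.37 − 0.39) = 6.9184%
R_f = 4.68% − 0.39 × 6.9184% = 1.9818%
β_Maddox = ρ·σ_i/σ_m = 0.825 × 34.03 / 21.35 = 1.3150
E(R_Maddox) = R_f + β × MRP = 1.9818% + 1.3150 × 6.9184% = 11.08%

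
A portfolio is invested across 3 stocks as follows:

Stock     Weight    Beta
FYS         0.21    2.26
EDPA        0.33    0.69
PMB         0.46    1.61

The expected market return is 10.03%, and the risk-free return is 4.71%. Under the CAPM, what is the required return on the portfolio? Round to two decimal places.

β_P = Σ w_i β_i = 0.21×2.26 + 0.33×0.69 + 0.46×1.61 = 1.4429
MRP = 10.03% − 4.71% = 5.32%
E(R_P) = R_f + β_P × MRP = 4.71% + 1.4429 × 5.32% = 12.39%

12.39%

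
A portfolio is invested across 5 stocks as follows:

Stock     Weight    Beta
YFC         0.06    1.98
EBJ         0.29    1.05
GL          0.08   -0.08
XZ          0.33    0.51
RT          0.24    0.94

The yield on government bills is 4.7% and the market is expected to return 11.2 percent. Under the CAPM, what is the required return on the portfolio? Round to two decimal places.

9.97%

β_P = Σ w_i β_i = 0.06×1.98 + 0.29×1.05 + 0.08×-0.08 + 0.33×0.51 + 0.24×0.94 = 0.8108
MRP = 11.2% − 4.7% = 6.50%
E(R_P) = R_f + β_P × MRP = 4.7% + 0.8108 × 6.5% = 9.97%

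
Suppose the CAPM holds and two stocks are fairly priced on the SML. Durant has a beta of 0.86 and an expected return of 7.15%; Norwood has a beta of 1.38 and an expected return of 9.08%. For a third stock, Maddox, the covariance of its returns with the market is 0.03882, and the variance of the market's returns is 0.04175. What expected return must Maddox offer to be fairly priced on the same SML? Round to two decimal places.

7.41%

MRP = (9.08% − 7.15%) / (1.38 − 0.86) = 3.7115%
R_f = 7.15% − 0.86 × 3.7115% = 3.9581%
β_Maddox = Cov / Var(R_m) = 0.03882 / 0.04175 = 0.9298
E(R_Maddox) = R_f + β × MRP = 3.9581% + 0.9298 × 3.7115% = 7.41%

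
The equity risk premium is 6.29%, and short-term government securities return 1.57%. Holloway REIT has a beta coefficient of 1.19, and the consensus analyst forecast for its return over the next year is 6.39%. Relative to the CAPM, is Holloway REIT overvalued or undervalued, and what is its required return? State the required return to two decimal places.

Overvalued; required return 9.06%

Required return = R_f + β·MRP = 1.57% + 1.19 × 6.29% = 9.06%
Forecast 6.39% < required 9.06% → the stock plots below the SML → overvalued.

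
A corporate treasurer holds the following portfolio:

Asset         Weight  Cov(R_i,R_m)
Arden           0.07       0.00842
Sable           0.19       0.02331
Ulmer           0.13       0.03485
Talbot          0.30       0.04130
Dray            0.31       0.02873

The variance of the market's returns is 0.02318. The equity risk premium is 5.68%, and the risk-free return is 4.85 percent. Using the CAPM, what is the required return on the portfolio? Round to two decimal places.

12.41%

β_Arden = 0.00842 / 0.02318 = 0.3632
β_Sable = 0.02331 / 0.02318 = 1.0056
β_Ulmer = 0.03485 / 0.02318 = 1.5035
β_Talbot = 0.04130 / 0.02318 = 1.7817
β_Dray = 0.02873 / 0.02318 = 1.2394
β_P = Σ w_i β_i = 0.07×0.3632 + 0.19×1.0056 + 0.13×1.5035 + 0.30×1.7817 + 0.31×1.2394 = 1.3307
E(R_P) = R_f + β_P × MRP = 4.85% + 1.3307 × 5.68% = 12.41%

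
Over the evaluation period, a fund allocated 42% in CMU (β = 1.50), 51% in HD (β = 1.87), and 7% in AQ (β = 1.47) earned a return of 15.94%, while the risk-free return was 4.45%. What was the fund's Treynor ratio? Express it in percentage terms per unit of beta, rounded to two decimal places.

6.81%

β_P = 0.42×1.50 + 0.51×1.87 + 0.07×1.47 = 1.6866
Treynor = (R_P − R_f) / β_P = (15.94% − 4.45%) / 1.6866 = 11.49% / 1.6866 = 6.81%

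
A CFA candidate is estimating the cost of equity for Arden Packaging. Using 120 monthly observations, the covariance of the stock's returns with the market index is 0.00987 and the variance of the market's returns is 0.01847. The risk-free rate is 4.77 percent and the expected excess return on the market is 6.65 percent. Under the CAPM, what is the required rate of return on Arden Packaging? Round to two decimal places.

β = Cov(R_i, R_m) / Var(R_m) = 0.00987 / 0.01847 = 0.5344
E(R) = R_f + β × MRP = 4.77% + 0.5344 × 6.65% = 8.32%

8.32%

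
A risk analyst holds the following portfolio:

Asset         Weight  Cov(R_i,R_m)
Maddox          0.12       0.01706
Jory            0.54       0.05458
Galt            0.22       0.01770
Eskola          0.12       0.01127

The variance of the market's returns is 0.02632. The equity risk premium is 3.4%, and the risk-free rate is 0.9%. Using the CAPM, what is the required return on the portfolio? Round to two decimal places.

5.65%

β_Maddox = 0.01706 / 0.02632 = 0.6482
β_Jory = 0.05458 / 0.02632 = 2.0737
β_Galt = 0.01770 / 0.02632 = 0.6725
β_Eskola = 0.01127 / 0.02632 = 0.4282
β_P = Σ w_i β_i = 0.12×0.6482 + 0.54×2.0737 + 0.22×0.6725 + 0.12×0.4282 = 1.3969
E(R_P) = R_f + β_P × MRP = 0.9% + 1.3969 × 3.4% = 5.65%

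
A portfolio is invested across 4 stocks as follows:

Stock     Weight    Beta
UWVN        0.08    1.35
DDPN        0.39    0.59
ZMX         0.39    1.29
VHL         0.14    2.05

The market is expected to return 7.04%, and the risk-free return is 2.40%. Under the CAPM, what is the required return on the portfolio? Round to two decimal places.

7.63%

β_P = Σ w_i β_i = 0.08×1.35 + 0.39×0.59 + 0.39×1.29 + 0.14×2.05 = 1.1282
MRP = 7.04% − 2.40% = 4.64%
E(R_P) = R_f + β_P × MRP = 2.40% + 1.1282 × 4.64% = 7.63%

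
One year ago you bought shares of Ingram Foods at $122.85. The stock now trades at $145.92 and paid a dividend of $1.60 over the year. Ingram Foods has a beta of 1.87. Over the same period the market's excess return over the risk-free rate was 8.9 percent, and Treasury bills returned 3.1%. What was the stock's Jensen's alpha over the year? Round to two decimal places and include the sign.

Realised HPR = (P1 + D1 − P0) / P0 = (145.92 + 1.60 − 122.85) / 122.85 = 24.67 / 122.85 = 20.0814%
CAPM required = R_f + β·MRP = 3.1% + 1.87 × 8.9% = 19.7430%
α = realised − required = 20.0814% − 19.7430% = +0.34%

+0.34%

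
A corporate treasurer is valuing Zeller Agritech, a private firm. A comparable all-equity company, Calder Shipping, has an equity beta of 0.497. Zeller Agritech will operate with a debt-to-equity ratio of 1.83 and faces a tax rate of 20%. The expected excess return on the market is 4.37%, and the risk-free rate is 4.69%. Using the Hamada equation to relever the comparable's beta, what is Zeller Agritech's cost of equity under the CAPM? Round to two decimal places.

10.04%

β_L = β_U × [1 + (1 − t)(D/E)] = 0.497 × [1 + (1 − 0.20) × 1.83]
    = 0.497 × [1 + 0.80 × 1.83] = 0.497 × 2.4640 = 1.2246
E(R) = R_f + β_L × MRP = 4.69% + 1.2246 × 4.37% = 10.04%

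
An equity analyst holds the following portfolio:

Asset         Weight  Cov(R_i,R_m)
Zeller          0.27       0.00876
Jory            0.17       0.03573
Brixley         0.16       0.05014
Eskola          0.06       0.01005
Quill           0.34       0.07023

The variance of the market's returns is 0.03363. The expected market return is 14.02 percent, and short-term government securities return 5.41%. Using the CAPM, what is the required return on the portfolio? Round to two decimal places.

β_Zeller = 0.00876 / 0.03363 = 0.2605
β_Jory = 0.03573 / 0.03363 = 1.0624
β_Brixley = 0.05014 / 0.03363 = 1.4909
β_Eskola = 0.01005 / 0.03363 = 0.2988
β_Quill = 0.07023 / 0.03363 = 2.0883
β_P = Σ w_i β_i = 0.27×0.2605 + 0.17×1.0624 + 0.16×1.4909 + 0.06×0.2988 + 0.34×2.0883 = 1.2174
MRP = 14.02% − 5.41% = 8.61%
E(R_P) = R_f + β_P × MRP = 5.41% + 1.2174 × 8.61% = 15.89%

15.89%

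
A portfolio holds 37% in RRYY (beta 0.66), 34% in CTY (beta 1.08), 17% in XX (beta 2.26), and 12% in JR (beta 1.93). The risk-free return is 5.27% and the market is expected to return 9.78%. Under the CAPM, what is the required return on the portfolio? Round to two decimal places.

β_P = Σ w_i β_i = 0.37×0.66 + 0.34×1.08 + 0.17×2.26 + 0.12×1.93 = 1.2272
MRP = 9.78% − 5.27% = 4.51%
E(R_P) = R_f + β_P × MRP = 5.27% + 1.2272 × 4.51% = 10.80%

10.80%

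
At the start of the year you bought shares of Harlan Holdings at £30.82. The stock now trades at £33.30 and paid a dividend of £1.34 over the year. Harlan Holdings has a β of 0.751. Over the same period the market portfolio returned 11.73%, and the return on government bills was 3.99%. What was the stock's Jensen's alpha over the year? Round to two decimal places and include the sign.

+2.59%

Realised HPR = (P1 + D1 − P0) / P0 = (33.30 + 1.34 − 30.82) / 30.82 = 3.82 / 30.82 = 12.3945%
MRP = 11.73% − 3.99% = 7.74%
CAPM required = R_f + β·MRP = 3.99% + 0.751 × 7.74% = 9.80274%
α = realised − required = 12.3945% − 9.80274% = +2.59%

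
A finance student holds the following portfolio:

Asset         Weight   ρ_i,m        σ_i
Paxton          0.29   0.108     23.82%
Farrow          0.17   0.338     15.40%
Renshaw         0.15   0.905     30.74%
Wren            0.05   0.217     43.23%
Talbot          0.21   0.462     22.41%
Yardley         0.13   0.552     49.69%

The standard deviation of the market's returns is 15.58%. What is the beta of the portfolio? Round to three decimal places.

β_Paxton = 0.108 × 23.82% / 15.58% = 0.1651
β_Farrow = 0.338 × 15.40% / 15.58% = 0.3341
β_Renshaw = 0.905 × 30.74% / 15.58% = 1.7856
β_Wren = 0.217 × 43.23% / 15.58% = 0.6021
β_Talbot = 0.462 × 22.41% / 15.58% = 0.6645
β_Yardley = 0.552 × 49.69% / 15.58% = 1.7605
β_P = Σ w_i β_i = 0.29×0.1651 + 0.17×0.3341 + 0.15×1.7856 + 0.05×0.6021 + 0.21×0.6645 + 0.13×1.7605 = 0.7710

0.771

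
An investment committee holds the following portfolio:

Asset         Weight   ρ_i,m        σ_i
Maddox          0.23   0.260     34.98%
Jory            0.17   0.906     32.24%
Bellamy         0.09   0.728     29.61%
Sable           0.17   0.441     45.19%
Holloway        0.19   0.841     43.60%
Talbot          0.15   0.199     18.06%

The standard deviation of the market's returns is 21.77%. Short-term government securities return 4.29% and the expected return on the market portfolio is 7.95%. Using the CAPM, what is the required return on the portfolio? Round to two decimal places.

7.63%

β_Maddox = 0.260 × 34.98% / 21.77% = 0.4178
β_Jory = 0.906 × 32.24% / 21.77% = 1.3417
β_Bellamy = 0.728 × 29.61% / 21.77% = 0.9902
β_Sable = 0.441 × 45.19% / 21.77% = 0.9154
β_Holloway = 0.841 × 43.60% / 21.77% = 1.6843
β_Talbot = 0.199 × 18.06% / 21.77% = 0.1651
β_P = Σ w_i β_i = 0.23×0.4178 + 0.17×1.3417 + 0.09×0.9902 + 0.17×0.9154 + 0.19×1.6843 + 0.15×0.1651 = 0.9137
MRP = 7.95% − 4.29% = 3.66%
E(R_P) = R_f + β_P × MRP = 4.29% + 0.9137 × 3.66% = 7.63%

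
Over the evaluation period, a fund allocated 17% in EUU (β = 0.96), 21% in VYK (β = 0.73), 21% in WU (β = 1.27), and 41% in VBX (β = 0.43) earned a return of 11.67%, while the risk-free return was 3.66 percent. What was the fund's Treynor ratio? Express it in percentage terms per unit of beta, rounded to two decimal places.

β_P = 0.17×0.96 + 0.21×0.73 + 0.21×1.27 + 0.41×0.43 = 0.7595
Treynor = (R_P − R_f) / β_P = (11.67% − 3.66%) / 0.7595 = 8.01% / 0.7595 = 10.55%

10.55%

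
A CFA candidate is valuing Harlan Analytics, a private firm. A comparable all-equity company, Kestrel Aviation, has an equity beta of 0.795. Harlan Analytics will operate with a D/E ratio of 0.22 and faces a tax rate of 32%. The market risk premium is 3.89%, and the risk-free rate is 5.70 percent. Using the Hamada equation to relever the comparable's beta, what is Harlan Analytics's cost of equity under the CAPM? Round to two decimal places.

β_L = β_U × [1 + (1 − t)(D/E)] = 0.795 × [1 + (1 − 0.32) × 0.22]
    = 0.795 × [1 + 0.68 × 0.22] = 0.795 × 1.1496 = 0.9139
E(R) = R_f + β_L × MRP = 5.70% + 0.9139 × 3.89% = 9.26%

9.26%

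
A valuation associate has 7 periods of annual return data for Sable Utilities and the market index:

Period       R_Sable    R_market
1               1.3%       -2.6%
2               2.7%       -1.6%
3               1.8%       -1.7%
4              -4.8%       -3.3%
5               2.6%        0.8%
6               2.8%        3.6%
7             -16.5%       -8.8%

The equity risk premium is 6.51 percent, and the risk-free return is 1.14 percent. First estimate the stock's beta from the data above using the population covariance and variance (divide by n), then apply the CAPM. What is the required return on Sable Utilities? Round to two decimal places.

Mean R_i = (1.3 + 2.7 + 1.8 − 4.8 + 2.6 + 2.8 − 16.5) / 7 = -1.4429%
Mean R_m = (-2.6 − 1.6 − 1.7 − 3.3 + 0.8 + 3.6 − 8.8) / 7 = -1.9429%
Σ(R_i − R̄_i)(R_m − R̄_m) = 142.8171  ⇒  Cov = 142.8171 / 7 = 20.4024
Σ(R_m − R̄_m)² = 87.7171  ⇒  Var(R_m) = 87.7171 / 7 = 12.5310
β = Cov / Var(R_m) = 20.4024 / 12.5310 = 1.6282
E(R) = R_f + β × MRP = 1.14% + 1.6282 × 6.51% = 11.74%

11.74%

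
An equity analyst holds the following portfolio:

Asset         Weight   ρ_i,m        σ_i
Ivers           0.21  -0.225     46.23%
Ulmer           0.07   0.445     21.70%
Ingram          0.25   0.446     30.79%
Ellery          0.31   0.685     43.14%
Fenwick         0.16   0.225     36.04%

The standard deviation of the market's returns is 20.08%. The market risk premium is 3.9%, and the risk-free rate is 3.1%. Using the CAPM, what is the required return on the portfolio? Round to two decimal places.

β_Ivers = -0.225 × 46.23% / 20.08% = -0.5180
β_Ulmer = 0.445 × 21.70% / 20.08% = 0.4809
β_Ingram = 0.446 × 30.79% / 20.08% = 0.6839
β_Ellery = 0.685 × 43.14% / 20.08% = 1.4717
β_Fenwick = 0.225 × 36.04% / 20.08% = 0.4038
β_P = Σ w_i β_i = 0.21×-0.5180 + 0.07×0.4809 + 0.25×0.6839 + 0.31×1.4717 + 0.16×0.4038 = 0.6167
E(R_P) = R_f + β_P × MRP = 3.1% + 0.6167 × 3.9% = 5.51%

5.51%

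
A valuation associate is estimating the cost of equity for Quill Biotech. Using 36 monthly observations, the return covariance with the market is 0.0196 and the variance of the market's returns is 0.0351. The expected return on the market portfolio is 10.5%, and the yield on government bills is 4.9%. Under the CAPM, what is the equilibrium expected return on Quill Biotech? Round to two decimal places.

β = Cov(R_i, R_m) / Var(R_m) = 0.0196 / 0.0351 = 0.5584
MRP = 10.5% − 4.9% = 5.60%
E(R) = R_f + β × MRP = 4.9% + 0.5584 × 5.6% = 8.03%

8.03%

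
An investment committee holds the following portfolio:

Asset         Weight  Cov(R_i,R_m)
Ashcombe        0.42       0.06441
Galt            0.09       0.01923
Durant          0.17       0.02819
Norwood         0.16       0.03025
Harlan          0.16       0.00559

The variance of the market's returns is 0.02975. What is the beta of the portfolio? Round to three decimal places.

β_Ashcombe = 0.06441 / 0.02975 = 2.1650
β_Galt = 0.01923 / 0.02975 = 0.6464
β_Durant = 0.02819 / 0.02975 = 0.9476
β_Norwood = 0.03025 / 0.02975 = 1.0168
β_Harlan = 0.00559 / 0.02975 = 0.1879
β_P = Σ w_i β_i = 0.42×2.1650 + 0.09×0.6464 + 0.17×0.9476 + 0.16×1.0168 + 0.16×0.1879 = 1.3213

1.321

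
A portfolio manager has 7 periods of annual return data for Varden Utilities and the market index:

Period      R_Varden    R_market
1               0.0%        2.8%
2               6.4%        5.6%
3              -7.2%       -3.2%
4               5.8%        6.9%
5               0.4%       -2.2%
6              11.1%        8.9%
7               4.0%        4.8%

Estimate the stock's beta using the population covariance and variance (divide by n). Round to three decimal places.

1.179

Mean R_i = (0.0 + 6.4 − 7.2 + 5.8 + 0.4 + 11.1 + 4.0) / 7 = 2.9286%
Mean R_m = (2.8 + 5.6 − 3.2 + 6.9 − 2.2 + 8.9 + 4.8) / 7 = 3.3714%
Σ(R_i − R̄_i)(R_m − R̄_m) = 146.8957  ⇒  Cov = 146.8957 / 7 = 20.9851
Σ(R_m − R̄_m)² = 124.5743  ⇒  Var(R_m) = 124.5743 / 7 = 17.7963
β = Cov / Var(R_m) = 20.9851 / 17.7963 = 1.1792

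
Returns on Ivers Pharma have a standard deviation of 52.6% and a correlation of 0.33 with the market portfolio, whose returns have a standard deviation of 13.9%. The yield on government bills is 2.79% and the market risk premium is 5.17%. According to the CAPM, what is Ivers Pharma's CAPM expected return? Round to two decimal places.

β = ρ × σ_i / σ_m = 0.33 × 52.6% / 13.9% = 1.2488
E(R) = 2.79% + 1.2488 × 5.17% = 9.25%

9.25%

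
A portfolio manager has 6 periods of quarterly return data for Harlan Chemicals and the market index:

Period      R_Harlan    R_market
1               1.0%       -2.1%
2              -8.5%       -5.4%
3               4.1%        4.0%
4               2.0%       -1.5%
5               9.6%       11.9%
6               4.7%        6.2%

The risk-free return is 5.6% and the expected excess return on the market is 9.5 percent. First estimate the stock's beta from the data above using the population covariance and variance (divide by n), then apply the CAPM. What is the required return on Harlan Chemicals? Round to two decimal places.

13.66%

Mean R_i = (1.0 − 8.5 + 4.1 + 2.0 + 9.6 + 4.7) / 6 = 2.1500%
Mean R_m = (-2.1 − 5.4 + 4.0 − 1.5 + 11.9 + 6.2) / 6 = 2.1833%
Σ(R_i − R̄_i)(R_m − R̄_m) = 172.4150  ⇒  Cov = 172.4150 / 6 = 28.7358
Σ(R_m − R̄_m)² = 203.2683  ⇒  Var(R_m) = 203.2683 / 6 = 33.8781
β = Cov / Var(R_m) = 28.7358 / 33.8781 = 0.8482
E(R) = R_f + β × MRP = 5.6% + 0.8482 × 9.5% = 13.66%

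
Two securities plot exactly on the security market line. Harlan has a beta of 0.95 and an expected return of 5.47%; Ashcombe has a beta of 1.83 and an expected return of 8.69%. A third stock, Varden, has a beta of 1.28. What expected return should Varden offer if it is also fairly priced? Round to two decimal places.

MRP (SML slope) = (8.69% − 5.47%) / (1.83 − 0.95) = 3.22% / 0.88 = 3.6591%
R_f (intercept) = 5.47% − 0.95 × 3.6591% = 1.9939%
E(R_Varden) = R_f + β × MRP = 1.9939% + 1.28 × 3.6591% = 6.68%

6.68%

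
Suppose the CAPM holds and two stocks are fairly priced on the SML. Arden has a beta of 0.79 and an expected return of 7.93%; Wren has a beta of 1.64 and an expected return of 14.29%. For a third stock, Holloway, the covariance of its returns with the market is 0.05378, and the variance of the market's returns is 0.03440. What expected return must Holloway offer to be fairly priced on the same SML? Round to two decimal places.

MRP = (14.29% − 7.93%) / (1.64 − 0.79) = 7.4824%
R_f = 7.93% − 0.79 × 7.4824% = 2.0189%
β_Holloway = Cov / Var(R_m) = 0.05378 / 0.03440 = 1.5634
E(R_Holloway) = R_f + β × MRP = 2.0189% + 1.5634 × 7.4824% = 13.72%

13.72%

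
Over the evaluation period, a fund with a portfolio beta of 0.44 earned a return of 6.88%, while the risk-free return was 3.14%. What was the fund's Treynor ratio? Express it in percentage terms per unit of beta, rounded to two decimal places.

Treynor = (R_P − R_f) / β_P = (6.88% − 3.14%) / 0.4400 = 3.74% / 0.4400 = 8.50%

8.50%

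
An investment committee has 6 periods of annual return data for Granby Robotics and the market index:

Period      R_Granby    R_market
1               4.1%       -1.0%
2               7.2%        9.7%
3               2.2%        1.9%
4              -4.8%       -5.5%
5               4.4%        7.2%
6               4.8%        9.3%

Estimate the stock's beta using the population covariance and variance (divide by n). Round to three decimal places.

0.571

Mean R_i = (4.1 + 7.2 + 2.2 − 4.8 + 4.4 + 4.8) / 6 = 2.9833%
Mean R_m = (-1.0 + 9.7 + 1.9 − 5.5 + 7.2 + 9.3) / 6 = 3.6000%
Σ(R_i − R̄_i)(R_m − R̄_m) = 108.2000  ⇒  Cov = 108.2000 / 6 = 18.0333
Σ(R_m − R̄_m)² = 189.5200  ⇒  Var(R_m) = 189.5200 / 6 = 31.5867
β = Cov / Var(R_m) = 18.0333 / 31.5867 = 0.5709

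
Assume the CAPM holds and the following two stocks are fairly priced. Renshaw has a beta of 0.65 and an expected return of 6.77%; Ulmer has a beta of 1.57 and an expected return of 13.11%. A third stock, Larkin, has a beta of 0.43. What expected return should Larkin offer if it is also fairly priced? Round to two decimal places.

MRP (SML slope) = (13.11% − 6.77%) / (1.57 − 0.65) = 6.34% / 0.92 = 6.8913%
R_f (intercept) = 6.77% − 0.65 × 6.8913% = 2.2907%
E(R_Larkin) = R_f + β × MRP = 2.2907% + 0.43 × 6.8913% = 5.25%

5.25%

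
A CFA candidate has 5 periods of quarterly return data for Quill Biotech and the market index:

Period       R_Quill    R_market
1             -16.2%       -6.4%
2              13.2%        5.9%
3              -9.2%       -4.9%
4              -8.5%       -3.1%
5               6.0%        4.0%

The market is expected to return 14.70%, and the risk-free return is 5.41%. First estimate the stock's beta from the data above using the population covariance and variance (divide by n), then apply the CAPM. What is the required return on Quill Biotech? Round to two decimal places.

25.60%

Mean R_i = (-16.2 + 13.2 − 9.2 − 8.5 + 6.0) / 5 = -2.9400%
Mean R_m = (-6.4 + 5.9 − 4.9 − 3.1 + 4.0) / 5 = -0.9000%
Σ(R_i − R̄_i)(R_m − R̄_m) = 263.7600  ⇒  Cov = 263.7600 / 5 = 52.7520
Σ(R_m − R̄_m)² = 121.3400  ⇒  Var(R_m) = 121.3400 / 5 = 24.2680
β = Cov / Var(R_m) = 52.7520 / 24.2680 = 2.1737
MRP = 14.70% − 5.41% = 9.29%
E(R) = R_f + β × MRP = 5.41% + 2.1737 × 9.29% = 25.60%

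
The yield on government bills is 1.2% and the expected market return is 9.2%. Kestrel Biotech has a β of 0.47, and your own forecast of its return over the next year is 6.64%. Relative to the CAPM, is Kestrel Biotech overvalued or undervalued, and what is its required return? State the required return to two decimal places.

Undervalued; required return 4.96%

MRP = 9.2% − 1.2% = 8.00%
Required return = R_f + β·MRP = 1.2% + 0.47 × 8.0% = 4.96%
Forecast 6.64% > required 4.96% → the stock plots above the SML → undervalued.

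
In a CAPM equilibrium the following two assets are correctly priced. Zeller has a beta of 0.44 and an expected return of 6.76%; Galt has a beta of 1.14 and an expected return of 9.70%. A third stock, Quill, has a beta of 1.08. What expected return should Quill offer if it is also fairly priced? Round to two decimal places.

MRP (SML slope) = (9.70% − 6.76%) / (1.14 − 0.44) = 2.94% / 0.70 = 4.2000%
R_f (intercept) = 6.76% − 0.44 × 4.2000% = 4.9120%
E(R_Quill) = R_f + β × MRP = 4.9120% + 1.08 × 4.2000% = 9.45%

9.45%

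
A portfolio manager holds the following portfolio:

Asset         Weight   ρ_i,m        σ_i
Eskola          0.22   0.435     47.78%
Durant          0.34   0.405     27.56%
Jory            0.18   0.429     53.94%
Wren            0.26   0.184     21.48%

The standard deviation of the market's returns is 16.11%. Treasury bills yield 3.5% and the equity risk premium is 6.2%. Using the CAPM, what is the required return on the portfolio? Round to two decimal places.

β_Eskola = 0.435 × 47.78% / 16.11% = 1.2901
β_Durant = 0.405 × 27.56% / 16.11% = 0.6928
β_Jory = 0.429 × 53.94% / 16.11% = 1.4364
β_Wren = 0.184 × 21.48% / 16.11% = 0.2453
β_P = Σ w_i β_i = 0.22×1.2901 + 0.34×0.6928 + 0.18×1.4364 + 0.26×0.2453 = 0.8417
E(R_P) = R_f + β_P × MRP = 3.5% + 0.8417 × 6.2% = 8.72%

8.72%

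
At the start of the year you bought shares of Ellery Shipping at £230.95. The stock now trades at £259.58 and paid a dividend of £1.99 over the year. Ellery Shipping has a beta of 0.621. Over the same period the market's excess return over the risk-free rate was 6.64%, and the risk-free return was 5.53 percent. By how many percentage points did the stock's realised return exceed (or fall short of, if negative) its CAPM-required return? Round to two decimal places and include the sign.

Realised HPR = (P1 + D1 − P0) / P0 = (259.58 + 1.99 − 230.95) / 230.95 = 30.62 / 230.95 = 13.2583%
CAPM required = R_f + β·MRP = 5.53% + 0.621 × 6.64% = 9.65344%
α = realised − required = 13.2583% − 9.65344% = +3.60%

+3.60%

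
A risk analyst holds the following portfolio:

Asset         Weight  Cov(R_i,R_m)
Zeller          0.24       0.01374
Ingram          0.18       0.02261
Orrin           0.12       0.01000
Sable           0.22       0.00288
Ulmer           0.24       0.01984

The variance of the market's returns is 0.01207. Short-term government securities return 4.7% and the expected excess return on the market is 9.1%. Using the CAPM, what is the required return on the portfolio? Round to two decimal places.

15.23%

β_Zeller = 0.01374 / 0.01207 = 1.1384
β_Ingram = 0.02261 / 0.01207 = 1.8732
β_Orrin = 0.01000 / 0.01207 = 0.8285
β_Sable = 0.00288 / 0.01207 = 0.2386
β_Ulmer = 0.01984 / 0.01207 = 1.6437
β_P = Σ w_i β_i = 0.24×1.1384 + 0.18×1.8732 + 0.12×0.8285 + 0.22×0.2386 + 0.24×1.6437 = 1.1568
E(R_P) = R_f + β_P × MRP = 4.7% + 1.1568 × 9.1% = 15.23%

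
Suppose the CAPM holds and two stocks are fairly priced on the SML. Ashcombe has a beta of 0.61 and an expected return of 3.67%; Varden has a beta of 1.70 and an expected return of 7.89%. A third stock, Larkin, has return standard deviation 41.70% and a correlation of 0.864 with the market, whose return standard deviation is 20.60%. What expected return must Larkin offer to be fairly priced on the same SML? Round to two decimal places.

8.08%

MRP = (7.89% − 3.67%) / (1.70 − 0.61) = 3.8716%
R_f = 3.67% − 0.61 × 3.8716% = 1.3083%
β_Larkin = ρ·σ_i/σ_m = 0.864 × 41.70 / 20.60 = 1.7490
E(R_Larkin) = R_f + β × MRP = 1.3083% + 1.7490 × 3.8716% = 8.08%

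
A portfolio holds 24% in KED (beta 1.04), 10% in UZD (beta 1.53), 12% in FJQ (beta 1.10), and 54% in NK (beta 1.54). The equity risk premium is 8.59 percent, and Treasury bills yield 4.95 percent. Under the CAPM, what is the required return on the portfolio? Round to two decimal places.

16.69%

β_P = Σ w_i β_i = 0.24×1.04 + 0.10×1.53 + 0.12×1.10 + 0.54×1.54 = 1.3662
E(R_P) = R_f + β_P × MRP = 4.95% + 1.3662 × 8.59% = 16.69%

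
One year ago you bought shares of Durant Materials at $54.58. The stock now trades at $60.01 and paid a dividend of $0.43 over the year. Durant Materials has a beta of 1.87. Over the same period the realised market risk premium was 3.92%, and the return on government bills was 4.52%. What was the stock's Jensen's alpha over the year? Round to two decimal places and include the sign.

-1.11%

Realised HPR = (P1 + D1 − P0) / P0 = (60.01 + 0.43 − 54.58) / 54.58 = 5.86 / 54.58 = 10.7365%
CAPM required = R_f + β·MRP = 4.52% + 1.87 × 3.92% = 11.8504%
α = realised − required = 10.7365% − 11.8504% = -1.11%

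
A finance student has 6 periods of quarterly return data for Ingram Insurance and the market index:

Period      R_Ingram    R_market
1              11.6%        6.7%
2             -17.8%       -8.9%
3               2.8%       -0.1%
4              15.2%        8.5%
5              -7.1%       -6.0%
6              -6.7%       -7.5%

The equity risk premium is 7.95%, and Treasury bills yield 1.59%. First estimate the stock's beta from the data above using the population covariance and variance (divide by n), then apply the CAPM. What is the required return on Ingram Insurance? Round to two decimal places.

14.53%

Mean R_i = (11.6 − 17.8 + 2.8 + 15.2 − 7.1 − 6.7) / 6 = -0.3333%
Mean R_m = (6.7 − 8.9 − 0.1 + 8.5 − 6.0 − 7.5) / 6 = -1.2167%
Σ(R_i − R̄_i)(R_m − R̄_m) = 455.4767  ⇒  Cov = 455.4767 / 6 = 75.9128
Σ(R_m − R̄_m)² = 279.7283  ⇒  Var(R_m) = 279.7283 / 6 = 46.6214
β = Cov / Var(R_m) = 75.9128 / 46.6214 = 1.6283
E(R) = R_f + β × MRP = 1.59% + 1.6283 × 7.95% = 14.53%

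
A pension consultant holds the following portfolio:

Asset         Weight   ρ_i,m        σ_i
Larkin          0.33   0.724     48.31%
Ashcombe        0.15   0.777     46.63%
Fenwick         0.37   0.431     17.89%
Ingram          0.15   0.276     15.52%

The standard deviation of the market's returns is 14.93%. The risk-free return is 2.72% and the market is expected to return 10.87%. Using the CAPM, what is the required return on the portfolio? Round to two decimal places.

13.90%

β_Larkin = 0.724 × 48.31% / 14.93% = 2.3427
β_Ashcombe = 0.777 × 46.63% / 14.93% = 2.4268
β_Fenwick = 0.431 × 17.89% / 14.93% = 0.5164
β_Ingram = 0.276 × 15.52% / 14.93% = 0.2869
β_P = Σ w_i β_i = 0.33×2.3427 + 0.15×2.4268 + 0.37×0.5164 + 0.15×0.2869 = 1.3712
MRP = 10.87% − 2.72% = 8.15%
E(R_P) = R_f + β_P × MRP = 2.72% + 1.3712 × 8.15% = 13.90%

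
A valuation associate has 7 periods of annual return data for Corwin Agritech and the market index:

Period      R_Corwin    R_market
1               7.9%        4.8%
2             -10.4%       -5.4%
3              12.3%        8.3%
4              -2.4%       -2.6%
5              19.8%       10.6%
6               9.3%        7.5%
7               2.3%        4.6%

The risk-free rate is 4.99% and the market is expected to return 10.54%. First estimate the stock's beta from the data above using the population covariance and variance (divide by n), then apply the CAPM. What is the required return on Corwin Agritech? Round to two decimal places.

Mean R_i = (7.9 − 10.4 + 12.3 − 2.4 + 19.8 + 9.3 + 2.3) / 7 = 5.5429%
Mean R_m = (4.8 − 5.4 + 8.3 − 2.6 + 10.6 + 7.5 + 4.6) / 7 = 3.9714%
Σ(R_i − R̄_i)(R_m − R̄_m) = 338.5286  ⇒  Cov = 338.5286 / 7 = 48.3612
Σ(R_m − R̄_m)² = 207.2143  ⇒  Var(R_m) = 207.2143 / 7 = 29.6020
β = Cov / Var(R_m) = 48.3612 / 29.6020 = 1.6337
MRP = 10.54% − 4.99% = 5.55%
E(R) = R_f + β × MRP = 4.99% + 1.6337 × 5.55% = 14.06%

14.06%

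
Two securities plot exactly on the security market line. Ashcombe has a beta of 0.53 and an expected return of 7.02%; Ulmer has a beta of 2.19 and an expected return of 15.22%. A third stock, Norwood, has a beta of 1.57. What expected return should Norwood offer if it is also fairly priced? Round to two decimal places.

12.16%

MRP (SML slope) = (15.22% − 7.02%) / (2.19 − 0.53) = 8.20% / 1.66 = 4.9398%
R_f (intercept) = 7.02% − 0.53 × 4.9398% = 4.4019%
E(R_Norwood) = R_f + β × MRP = 4.4019% + 1.57 × 4.9398% = 12.16%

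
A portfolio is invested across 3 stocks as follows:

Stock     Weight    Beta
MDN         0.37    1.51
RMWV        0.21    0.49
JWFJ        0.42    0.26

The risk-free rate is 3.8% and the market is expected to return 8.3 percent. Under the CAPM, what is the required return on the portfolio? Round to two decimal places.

β_P = Σ w_i β_i = 0.37×1.51 + 0.21×0.49 + 0.42×0.26 = 0.7708
MRP = 8.3% − 3.8% = 4.50%
E(R_P) = R_f + β_P × MRP = 3.8% + 0.7708 × 4.5% = 7.27%

7.27%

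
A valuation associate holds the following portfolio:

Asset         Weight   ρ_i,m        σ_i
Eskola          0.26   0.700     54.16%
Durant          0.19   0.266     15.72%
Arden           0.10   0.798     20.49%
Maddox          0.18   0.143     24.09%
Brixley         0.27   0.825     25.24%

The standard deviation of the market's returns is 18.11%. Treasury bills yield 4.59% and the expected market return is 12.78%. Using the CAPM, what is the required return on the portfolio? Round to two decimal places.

12.97%

β_Eskola = 0.700 × 54.16% / 18.11% = 2.0934
β_Durant = 0.266 × 15.72% / 18.11% = 0.2309
β_Arden = 0.798 × 20.49% / 18.11% = 0.9029
β_Maddox = 0.143 × 24.09% / 18.11% = 0.1902
β_Brixley = 0.825 × 25.24% / 18.11% = 1.1498
β_P = Σ w_i β_i = 0.26×2.0934 + 0.19×0.2309 + 0.10×0.9029 + 0.18×0.1902 + 0.27×1.1498 = 1.0231
MRP = 12.78% − 4.59% = 8.19%
E(R_P) = R_f + β_P × MRP = 4.59% + 1.0231 × 8.19% = 12.97%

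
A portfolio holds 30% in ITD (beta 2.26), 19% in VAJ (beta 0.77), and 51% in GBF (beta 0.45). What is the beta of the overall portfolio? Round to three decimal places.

β_P = Σ w_i β_i = 0.30×2.26 + 0.19×0.77 + 0.51×0.45 = 1.0538

1.054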